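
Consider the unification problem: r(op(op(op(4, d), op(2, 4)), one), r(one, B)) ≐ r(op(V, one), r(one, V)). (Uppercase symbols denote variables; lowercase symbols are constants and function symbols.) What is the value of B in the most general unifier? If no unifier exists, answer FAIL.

op(op(4, d), op(2, 4))

Decompose r/2: op(op(op(4, d), op(2, 4)), one) ≐ op(V, one),  r(one, B) ≐ r(one, V).
Decompose op/2: op(op(4, d), op(2, 4)) ≐ V,  one ≐ one.
Bind V := op(op(4, d), op(2, 4)); substituting into the one remaining equation that mentions V gives: r(one, B) ≐ r(one, op(op(4, d), op(2, 4))).
Delete trivial equation one ≐ one.
Decompose r/2: one ≐ one,  B ≐ op(op(4, d), op(2, 4)).
Delete trivial equation one ≐ one.
Bind B := op(op(4, d), op(2, 4)).
MGU = { V -> op(op(4, d), op(2, 4)), B -> op(op(4, d), op(2, 4)) }, so B -> op(op(4, d), op(2, 4)).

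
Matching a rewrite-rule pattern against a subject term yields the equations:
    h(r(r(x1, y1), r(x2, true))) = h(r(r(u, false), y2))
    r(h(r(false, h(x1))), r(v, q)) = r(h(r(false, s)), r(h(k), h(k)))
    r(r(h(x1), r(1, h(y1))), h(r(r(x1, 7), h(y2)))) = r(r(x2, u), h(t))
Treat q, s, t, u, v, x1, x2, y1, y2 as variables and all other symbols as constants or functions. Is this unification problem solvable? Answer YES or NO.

YES

Decompose h/1: r(r(x1, y1), r(x2, true)) = r(r(u, false), y2).
Decompose r/2: r(x1, y1) = r(u, false),  r(x2, true) = y2.
Decompose r/2: x1 = u,  y1 = false.
Bind x1 := u; substituting into the 2 remaining equations that mention x1 gives: r(h(r(false, h(u))), r(v, q)) = r(h(r(false, s)), r(h(k), h(k))),  r(r(h(u), r(1, h(y1))), h(r(r(u, 7), h(y2)))) = r(r(x2, u), h(t)).
Bind y1 := false; substituting into the one remaining equation that mentions y1 gives: r(r(h(u), r(1, h(false))), h(r(r(u, 7), h(y2)))) = r(r(x2, u), h(t)).
Bind y2 := r(x2, true); substituting into the one remaining equation that mentions y2 gives: r(r(h(u), r(1, h(false))), h(r(r(u, 7), h(r(x2, true))))) = r(r(x2, u), h(t)).
Decompose r/2: h(r(false, h(u))) = h(r(false, s)),  r(v, q) = r(h(k), h(k)).
Decompose h/1: r(false, h(u)) = r(false, s).
Decompose r/2: false = false,  h(u) = s.
Delete trivial equation false = false.
Bind s := h(u); no other remaining equation mentions s.
Decompose r/2: v = h(k),  q = h(k).
Bind v := h(k); no other remaining equation mentions v.
Bind q := h(k); no other remaining equation mentions q.
Decompose r/2: r(h(u), r(1, h(false))) = r(x2, u),  h(r(r(u, 7), h(r(x2, true)))) = h(t).
Decompose r/2: h(u) = x2,  r(1, h(false)) = u.
Bind x2 := h(u); substituting into the one remaining equation that mentions x2 gives: h(r(r(u, 7), h(r(h(u), true)))) = h(t). Substituting into the earlier binding gives y2 := r(h(u), true).
Bind u := r(1, h(false)); substituting into the remaining equation gives: h(r(r(r(1, h(false)), 7), h(r(h(r(1, h(false))), true)))) = h(t). Substituting into the earlier bindings gives x1 := r(1, h(false)), y2 := r(h(r(1, h(false))), true), s := h(r(1, h(false))), x2 := h(r(1, h(false))).
Decompose h/1: r(r(r(1, h(false)), 7), h(r(h(r(1, h(false))), true))) = t.
Bind t := r(r(r(1, h(false)), 7), h(r(h(r(1, h(false))), true))).
No equations remain and no clash or occurs-check failure arose, so a unifier exists.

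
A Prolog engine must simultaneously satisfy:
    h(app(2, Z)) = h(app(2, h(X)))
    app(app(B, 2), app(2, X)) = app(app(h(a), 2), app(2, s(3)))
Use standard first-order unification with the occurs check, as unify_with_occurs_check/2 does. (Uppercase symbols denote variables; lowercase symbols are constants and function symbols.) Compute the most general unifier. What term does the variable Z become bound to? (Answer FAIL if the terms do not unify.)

h(s(3))

Decompose h/1: app(2, Z) = app(2, h(X)).
Decompose app/2: 2 = 2,  Z = h(X).
Delete trivial equation 2 = 2.
Bind Z := h(X); no other remaining equation mentions Z.
Decompose app/2: app(B, 2) = app(h(a), 2),  app(2, X) = app(2, s(3)).
Decompose app/2: B = h(a),  2 = 2.
Bind B := h(a); no other remaining equation mentions B.
Delete trivial equation 2 = 2.
Decompose app/2: 2 = 2,  X = s(3).
Delete trivial equation 2 = 2.
Bind X := s(3). Substituting into the earlier binding gives Z := h(s(3)).
MGU = { Z = h(s(3)), B = h(a), X = s(3) }, so Z = h(s(3)).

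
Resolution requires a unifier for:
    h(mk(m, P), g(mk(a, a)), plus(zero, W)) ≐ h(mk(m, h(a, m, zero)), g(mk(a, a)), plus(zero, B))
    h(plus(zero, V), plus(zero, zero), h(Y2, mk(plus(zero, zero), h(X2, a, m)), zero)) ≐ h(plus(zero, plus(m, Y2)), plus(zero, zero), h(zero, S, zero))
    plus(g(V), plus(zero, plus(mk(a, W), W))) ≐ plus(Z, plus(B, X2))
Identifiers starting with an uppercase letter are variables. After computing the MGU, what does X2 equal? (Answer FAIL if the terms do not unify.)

plus(mk(a, zero), zero)

Decompose h/3: mk(m, P) ≐ mk(m, h(a, m, zero)),  g(mk(a, a)) ≐ g(mk(a, a)),  plus(zero, W) ≐ plus(zero, B).
Decompose mk/2: m ≐ m,  P ≐ h(a, m, zero).
Delete trivial equation m ≐ m.
Bind P := h(a, m, zero); no other remaining equation mentions P.
Delete trivial equation g(mk(a, a)) ≐ g(mk(a, a)).
Decompose plus/2: zero ≐ zero,  W ≐ B.
Delete trivial equation zero ≐ zero.
Bind W := B; substituting into the one remaining equation that mentions W gives: plus(g(V), plus(zero, plus(mk(a, B), B))) ≐ plus(Z, plus(B, X2)).
Decompose h/3: plus(zero, V) ≐ plus(zero, plus(m, Y2)),  plus(zero, zero) ≐ plus(zero, zero),  h(Y2, mk(plus(zero, zero), h(X2, a, m)), zero) ≐ h(zero, S, zero).
Decompose plus/2: zero ≐ zero,  V ≐ plus(m, Y2).
Delete trivial equation zero ≐ zero.
Bind V := plus(m, Y2); substituting into the one remaining equation that mentions V gives: plus(g(plus(m, Y2)), plus(zero, plus(mk(a, B), B))) ≐ plus(Z, plus(B, X2)).
Delete trivial equation plus(zero, zero) ≐ plus(zero, zero).
Decompose h/3: Y2 ≐ zero,  mk(plus(zero, zero), h(X2, a, m)) ≐ S,  zero ≐ zero.
Bind Y2 := zero; substituting into the one remaining equation that mentions Y2 gives: plus(g(plus(m, zero)), plus(zero, plus(mk(a, B), B))) ≐ plus(Z, plus(B, X2)). Substituting into the earlier binding gives V := plus(m, zero).
Bind S := mk(plus(zero, zero), h(X2, a, m)); no other remaining equation mentions S.
Delete trivial equation zero ≐ zero.
Decompose plus/2: g(plus(m, zero)) ≐ Z,  plus(zero, plus(mk(a, B), B)) ≐ plus(B, X2).
Bind Z := g(plus(m, zero)); no other remaining equation mentions Z.
Decompose plus/2: zero ≐ B,  plus(mk(a, B), B) ≐ X2.
Bind B := zero; substituting into the remaining equation gives: plus(mk(a, zero), zero) ≐ X2. Substituting into the earlier binding gives W := zero.
Bind X2 := plus(mk(a, zero), zero). Substituting into the earlier binding gives S := mk(plus(zero, zero), h(plus(mk(a, zero), zero), a, m)).
MGU = { P -> h(a, m, zero), W -> zero, V -> plus(m, zero), Y2 -> zero, S -> mk(plus(zero, zero), h(plus(mk(a, zero), zero), a, m)), Z -> g(plus(m, zero)), B -> zero, X2 -> plus(mk(a, zero), zero) }, so X2 -> plus(mk(a, zero), zero).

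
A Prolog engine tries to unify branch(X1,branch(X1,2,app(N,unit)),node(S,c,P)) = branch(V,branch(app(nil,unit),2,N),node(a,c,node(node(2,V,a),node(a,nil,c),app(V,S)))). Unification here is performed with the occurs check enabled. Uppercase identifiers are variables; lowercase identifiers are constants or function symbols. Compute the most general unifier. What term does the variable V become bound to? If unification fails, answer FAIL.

FAIL

Decompose branch/3: X1 = V,  branch(X1,2,app(N,unit)) = branch(app(nil,unit),2,N),  node(S,c,P) = node(a,c,node(node(2,V,a),node(a,nil,c),app(V,S))).
Bind X1 := V; substituting into the one remaining equation that mentions X1 gives: branch(V,2,app(N,unit)) = branch(app(nil,unit),2,N).
Decompose branch/3: V = app(nil,unit),  2 = 2,  app(N,unit) = N.
Bind V := app(nil,unit); substituting into the one remaining equation that mentions V gives: node(S,c,P) = node(a,c,node(node(2,app(nil,unit),a),node(a,nil,c),app(app(nil,unit),S))). Substituting into the earlier binding gives X1 := app(nil,unit).
Delete trivial equation 2 = 2.
Occurs check fails: N occurs in app(N,unit); the equation N = app(N,unit) has no finite solution.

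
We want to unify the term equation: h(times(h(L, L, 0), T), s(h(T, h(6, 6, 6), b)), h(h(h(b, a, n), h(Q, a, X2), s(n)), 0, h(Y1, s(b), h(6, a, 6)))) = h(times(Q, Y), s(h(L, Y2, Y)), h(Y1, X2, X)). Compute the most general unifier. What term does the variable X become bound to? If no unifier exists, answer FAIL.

h(h(h(b, a, n), h(h(b, b, 0), a, 0), s(n)), s(b), h(6, a, 6))

Decompose h/3: times(h(L, L, 0), T) = times(Q, Y),  s(h(T, h(6, 6, 6), b)) = s(h(L, Y2, Y)),  h(h(h(b, a, n), h(Q, a, X2), s(n)), 0, h(Y1, s(b), h(6, a, 6))) = h(Y1, X2, X).
Decompose times/2: h(L, L, 0) = Q,  T = Y.
Bind Q := h(L, L, 0); substituting into the one remaining equation that mentions Q gives: h(h(h(b, a, n), h(h(L, L, 0), a, X2), s(n)), 0, h(Y1, s(b), h(6, a, 6))) = h(Y1, X2, X).
Bind T := Y; substituting into the one remaining equation that mentions T gives: s(h(Y, h(6, 6, 6), b)) = s(h(L, Y2, Y)).
Decompose s/1: h(Y, h(6, 6, 6), b) = h(L, Y2, Y).
Decompose h/3: Y = L,  h(6, 6, 6) = Y2,  b = Y.
Bind Y := L; substituting into the one remaining equation that mentions Y gives: b = L. Substituting into the earlier binding gives T := L.
Bind Y2 := h(6, 6, 6); no other remaining equation mentions Y2.
Bind L := b; substituting into the remaining equation gives: h(h(h(b, a, n), h(h(b, b, 0), a, X2), s(n)), 0, h(Y1, s(b), h(6, a, 6))) = h(Y1, X2, X). Substituting into the earlier bindings gives Q := h(b, b, 0), T := b, Y := b.
Decompose h/3: h(h(b, a, n), h(h(b, b, 0), a, X2), s(n)) = Y1,  0 = X2,  h(Y1, s(b), h(6, a, 6)) = X.
Bind Y1 := h(h(b, a, n), h(h(b, b, 0), a, X2), s(n)); substituting into the one remaining equation that mentions Y1 gives: h(h(h(b, a, n), h(h(b, b, 0), a, X2), s(n)), s(b), h(6, a, 6)) = X.
Bind X2 := 0; substituting into the remaining equation gives: h(h(h(b, a, n), h(h(b, b, 0), a, 0), s(n)), s(b), h(6, a, 6)) = X. Substituting into the earlier binding gives Y1 := h(h(b, a, n), h(h(b, b, 0), a, 0), s(n)).
Bind X := h(h(h(b, a, n), h(h(b, b, 0), a, 0), s(n)), s(b), h(6, a, 6)).
MGU = { Q -> h(b, b, 0), T -> b, Y -> b, Y2 -> h(6, 6, 6), L -> b, Y1 -> h(h(b, a, n), h(h(b, b, 0), a, 0), s(n)), X2 -> 0, X -> h(h(h(b, a, n), h(h(b, b, 0), a, 0), s(n)), s(b), h(6, a, 6)) }, so X -> h(h(h(b, a, n), h(h(b, b, 0), a, 0), s(n)), s(b), h(6, a, 6)).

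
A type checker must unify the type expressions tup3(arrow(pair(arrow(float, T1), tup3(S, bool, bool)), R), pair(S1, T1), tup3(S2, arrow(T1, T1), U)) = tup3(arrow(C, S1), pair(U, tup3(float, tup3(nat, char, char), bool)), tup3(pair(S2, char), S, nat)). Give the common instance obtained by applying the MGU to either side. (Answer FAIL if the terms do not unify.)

FAIL

Decompose tup3/3: arrow(pair(arrow(float, T1), tup3(S, bool, bool)), R) = arrow(C, S1),  pair(S1, T1) = pair(U, tup3(float, tup3(nat, char, char), bool)),  tup3(S2, arrow(T1, T1), U) = tup3(pair(S2, char), S, nat).
Decompose arrow/2: pair(arrow(float, T1), tup3(S, bool, bool)) = C,  R = S1.
Bind C := pair(arrow(float, T1), tup3(S, bool, bool)); no other remaining equation mentions C.
Bind R := S1; no other remaining equation mentions R.
Decompose pair/2: S1 = U,  T1 = tup3(float, tup3(nat, char, char), bool).
Bind S1 := U; no other remaining equation mentions S1. Substituting into the earlier binding gives R := U.
Bind T1 := tup3(float, tup3(nat, char, char), bool); substituting into the remaining equation gives: tup3(S2, arrow(tup3(float, tup3(nat, char, char), bool), tup3(float, tup3(nat, char, char), bool)), U) = tup3(pair(S2, char), S, nat). Substituting into the earlier binding gives C := pair(arrow(float, tup3(float, tup3(nat, char, char), bool)), tup3(S, bool, bool)).
Decompose tup3/3: S2 = pair(S2, char),  arrow(tup3(float, tup3(nat, char, char), bool), tup3(float, tup3(nat, char, char), bool)) = S,  U = nat.
Occurs check fails: S2 occurs in pair(S2, char); the equation S2 = pair(S2, char) has no finite solution.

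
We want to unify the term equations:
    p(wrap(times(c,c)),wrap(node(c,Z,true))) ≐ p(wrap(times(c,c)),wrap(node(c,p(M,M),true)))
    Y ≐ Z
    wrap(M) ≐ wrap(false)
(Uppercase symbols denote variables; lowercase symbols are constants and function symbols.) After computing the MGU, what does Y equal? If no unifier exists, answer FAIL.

p(false,false)

Decompose p/2: wrap(times(c,c)) ≐ wrap(times(c,c)),  wrap(node(c,Z,true)) ≐ wrap(node(c,p(M,M),true)).
Delete trivial equation wrap(times(c,c)) ≐ wrap(times(c,c)).
Decompose wrap/1: node(c,Z,true) ≐ node(c,p(M,M),true).
Decompose node/3: c ≐ c,  Z ≐ p(M,M),  true ≐ true.
Delete trivial equation c ≐ c.
Bind Z := p(M,M); substituting into the one remaining equation that mentions Z gives: Y ≐ p(M,M).
Delete trivial equation true ≐ true.
Bind Y := p(M,M); no other remaining equation mentions Y.
Decompose wrap/1: M ≐ false.
Bind M := false. Substituting into the earlier bindings gives Z := p(false,false), Y := p(false,false).
MGU = { Z := p(false,false), Y := p(false,false), M := false }, so Y := p(false,false).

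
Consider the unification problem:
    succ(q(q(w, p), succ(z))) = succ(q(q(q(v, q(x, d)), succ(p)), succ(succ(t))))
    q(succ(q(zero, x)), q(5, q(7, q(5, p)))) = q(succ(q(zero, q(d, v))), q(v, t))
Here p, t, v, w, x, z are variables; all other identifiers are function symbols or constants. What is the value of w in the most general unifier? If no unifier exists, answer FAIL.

FAIL

Decompose succ/1: q(q(w, p), succ(z)) = q(q(q(v, q(x, d)), succ(p)), succ(succ(t))).
Decompose q/2: q(w, p) = q(q(v, q(x, d)), succ(p)),  succ(z) = succ(succ(t)).
Decompose q/2: w = q(v, q(x, d)),  p = succ(p).
Bind w := q(v, q(x, d)); no other remaining equation mentions w.
Occurs check fails: p occurs in succ(p); the equation p = succ(p) has no finite solution.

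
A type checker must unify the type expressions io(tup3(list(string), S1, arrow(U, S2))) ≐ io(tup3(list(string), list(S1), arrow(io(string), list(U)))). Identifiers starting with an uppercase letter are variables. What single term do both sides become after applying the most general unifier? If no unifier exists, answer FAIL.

Decompose io/1: tup3(list(string), S1, arrow(U, S2)) ≐ tup3(list(string), list(S1), arrow(io(string), list(U))).
Decompose tup3/3: list(string) ≐ list(string),  S1 ≐ list(S1),  arrow(U, S2) ≐ arrow(io(string), list(U)).
Delete trivial equation list(string) ≐ list(string).
Occurs check fails: S1 occurs in list(S1); the equation S1 ≐ list(S1) has no finite solution.

FAIL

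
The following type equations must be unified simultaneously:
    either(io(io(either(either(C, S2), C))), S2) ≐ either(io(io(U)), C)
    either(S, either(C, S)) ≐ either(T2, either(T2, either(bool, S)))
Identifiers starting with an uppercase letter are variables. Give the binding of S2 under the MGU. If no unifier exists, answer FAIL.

Decompose either/2: io(io(either(either(C, S2), C))) ≐ io(io(U)),  S2 ≐ C.
Decompose io/1: io(either(either(C, S2), C)) ≐ io(U).
Decompose io/1: either(either(C, S2), C) ≐ U.
Bind U := either(either(C, S2), C); no other remaining equation mentions U.
Bind S2 := C; no other remaining equation mentions S2. Substituting into the earlier binding gives U := either(either(C, C), C).
Decompose either/2: S ≐ T2,  either(C, S) ≐ either(T2, either(bool, S)).
Bind S := T2; substituting into the remaining equation gives: either(C, T2) ≐ either(T2, either(bool, T2)).
Decompose either/2: C ≐ T2,  T2 ≐ either(bool, T2).
Bind C := T2; no other remaining equation mentions C. Substituting into the earlier bindings gives U := either(either(T2, T2), T2), S2 := T2.
Occurs check fails: T2 occurs in either(bool, T2); the equation T2 ≐ either(bool, T2) has no finite solution.

FAIL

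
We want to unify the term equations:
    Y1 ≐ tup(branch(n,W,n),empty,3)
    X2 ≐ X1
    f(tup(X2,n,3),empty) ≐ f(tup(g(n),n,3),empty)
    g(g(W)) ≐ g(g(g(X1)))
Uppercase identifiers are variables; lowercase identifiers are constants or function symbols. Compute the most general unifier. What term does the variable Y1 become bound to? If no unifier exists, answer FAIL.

Bind Y1 := tup(branch(n,W,n),empty,3); no other remaining equation mentions Y1.
Bind X2 := X1; substituting into the one remaining equation that mentions X2 gives: f(tup(X1,n,3),empty) ≐ f(tup(g(n),n,3),empty).
Decompose f/2: tup(X1,n,3) ≐ tup(g(n),n,3),  empty ≐ empty.
Decompose tup/3: X1 ≐ g(n),  n ≐ n,  3 ≐ 3.
Bind X1 := g(n); substituting into the one remaining equation that mentions X1 gives: g(g(W)) ≐ g(g(g(g(n)))). Substituting into the earlier binding gives X2 := g(n).
Delete trivial equation n ≐ n.
Delete trivial equation 3 ≐ 3.
Delete trivial equation empty ≐ empty.
Decompose g/1: g(W) ≐ g(g(g(n))).
Decompose g/1: W ≐ g(g(n)).
Bind W := g(g(n)). Substituting into the earlier binding gives Y1 := tup(branch(n,g(g(n)),n),empty,3).
MGU = { Y1 ↦ tup(branch(n,g(g(n)),n),empty,3), X2 ↦ g(n), X1 ↦ g(n), W ↦ g(g(n)) }, so Y1 ↦ tup(branch(n,g(g(n)),n),empty,3).

tup(branch(n,g(g(n)),n),empty,3)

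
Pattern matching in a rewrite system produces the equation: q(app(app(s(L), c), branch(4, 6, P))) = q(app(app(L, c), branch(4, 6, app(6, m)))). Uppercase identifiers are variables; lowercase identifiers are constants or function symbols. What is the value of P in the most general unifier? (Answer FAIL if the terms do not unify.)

Decompose q/1: app(app(s(L), c), branch(4, 6, P)) = app(app(L, c), branch(4, 6, app(6, m))).
Decompose app/2: app(s(L), c) = app(L, c),  branch(4, 6, P) = branch(4, 6, app(6, m)).
Decompose app/2: s(L) = L,  c = c.
Occurs check fails: L occurs in s(L); the equation L = s(L) has no finite solution.

FAIL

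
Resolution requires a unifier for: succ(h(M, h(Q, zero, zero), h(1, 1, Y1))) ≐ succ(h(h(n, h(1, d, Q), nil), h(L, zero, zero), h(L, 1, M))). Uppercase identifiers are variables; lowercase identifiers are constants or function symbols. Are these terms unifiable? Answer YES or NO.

YES

Decompose succ/1: h(M, h(Q, zero, zero), h(1, 1, Y1)) ≐ h(h(n, h(1, d, Q), nil), h(L, zero, zero), h(L, 1, M)).
Decompose h/3: M ≐ h(n, h(1, d, Q), nil),  h(Q, zero, zero) ≐ h(L, zero, zero),  h(1, 1, Y1) ≐ h(L, 1, M).
Bind M := h(n, h(1, d, Q), nil); substituting into the one remaining equation that mentions M gives: h(1, 1, Y1) ≐ h(L, 1, h(n, h(1, d, Q), nil)).
Decompose h/3: Q ≐ L,  zero ≐ zero,  zero ≐ zero.
Bind Q := L; substituting into the one remaining equation that mentions Q gives: h(1, 1, Y1) ≐ h(L, 1, h(n, h(1, d, L), nil)). Substituting into the earlier binding gives M := h(n, h(1, d, L), nil).
Delete trivial equation zero ≐ zero.
Delete trivial equation zero ≐ zero.
Decompose h/3: 1 ≐ L,  1 ≐ 1,  Y1 ≐ h(n, h(1, d, L), nil).
Bind L := 1; substituting into the one remaining equation that mentions L gives: Y1 ≐ h(n, h(1, d, 1), nil). Substituting into the earlier bindings gives M := h(n, h(1, d, 1), nil), Q := 1.
Delete trivial equation 1 ≐ 1.
Bind Y1 := h(n, h(1, d, 1), nil).
No equations remain and no clash or occurs-check failure arose, so a unifier exists.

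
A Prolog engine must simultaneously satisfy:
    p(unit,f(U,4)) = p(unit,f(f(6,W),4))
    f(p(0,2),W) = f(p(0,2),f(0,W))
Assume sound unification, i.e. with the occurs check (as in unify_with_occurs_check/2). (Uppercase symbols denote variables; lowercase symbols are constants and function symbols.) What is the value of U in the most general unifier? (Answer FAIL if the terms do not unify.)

FAIL

Decompose p/2: unit = unit,  f(U,4) = f(f(6,W),4).
Delete trivial equation unit = unit.
Decompose f/2: U = f(6,W),  4 = 4.
Bind U := f(6,W); no other remaining equation mentions U.
Delete trivial equation 4 = 4.
Decompose f/2: p(0,2) = p(0,2),  W = f(0,W).
Delete trivial equation p(0,2) = p(0,2).
Occurs check fails: W occurs in f(0,W); the equation W = f(0,W) has no finite solution.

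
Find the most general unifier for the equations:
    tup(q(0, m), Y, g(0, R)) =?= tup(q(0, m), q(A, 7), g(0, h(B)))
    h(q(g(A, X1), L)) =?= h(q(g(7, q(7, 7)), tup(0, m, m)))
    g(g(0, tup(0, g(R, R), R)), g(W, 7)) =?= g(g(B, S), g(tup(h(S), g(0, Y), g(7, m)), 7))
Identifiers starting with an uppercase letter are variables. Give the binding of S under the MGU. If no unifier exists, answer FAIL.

Decompose tup/3: q(0, m) =?= q(0, m),  Y =?= q(A, 7),  g(0, R) =?= g(0, h(B)).
Delete trivial equation q(0, m) =?= q(0, m).
Bind Y := q(A, 7); substituting into the one remaining equation that mentions Y gives: g(g(0, tup(0, g(R, R), R)), g(W, 7)) =?= g(g(B, S), g(tup(h(S), g(0, q(A, 7)), g(7, m)), 7)).
Decompose g/2: 0 =?= 0,  R =?= h(B).
Delete trivial equation 0 =?= 0.
Bind R := h(B); substituting into the one remaining equation that mentions R gives: g(g(0, tup(0, g(h(B), h(B)), h(B))), g(W, 7)) =?= g(g(B, S), g(tup(h(S), g(0, q(A, 7)), g(7, m)), 7)).
Decompose h/1: q(g(A, X1), L) =?= q(g(7, q(7, 7)), tup(0, m, m)).
Decompose q/2: g(A, X1) =?= g(7, q(7, 7)),  L =?= tup(0, m, m).
Decompose g/2: A =?= 7,  X1 =?= q(7, 7).
Bind A := 7; substituting into the one remaining equation that mentions A gives: g(g(0, tup(0, g(h(B), h(B)), h(B))), g(W, 7)) =?= g(g(B, S), g(tup(h(S), g(0, q(7, 7)), g(7, m)), 7)). Substituting into the earlier binding gives Y := q(7, 7).
Bind X1 := q(7, 7); no other remaining equation mentions X1.
Bind L := tup(0, m, m); no other remaining equation mentions L.
Decompose g/2: g(0, tup(0, g(h(B), h(B)), h(B))) =?= g(B, S),  g(W, 7) =?= g(tup(h(S), g(0, q(7, 7)), g(7, m)), 7).
Decompose g/2: 0 =?= B,  tup(0, g(h(B), h(B)), h(B)) =?= S.
Bind B := 0; substituting into the one remaining equation that mentions B gives: tup(0, g(h(0), h(0)), h(0)) =?= S. Substituting into the earlier binding gives R := h(0).
Bind S := tup(0, g(h(0), h(0)), h(0)); substituting into the remaining equation gives: g(W, 7) =?= g(tup(h(tup(0, g(h(0), h(0)), h(0))), g(0, q(7, 7)), g(7, m)), 7).
Decompose g/2: W =?= tup(h(tup(0, g(h(0), h(0)), h(0))), g(0, q(7, 7)), g(7, m)),  7 =?= 7.
Bind W := tup(h(tup(0, g(h(0), h(0)), h(0))), g(0, q(7, 7)), g(7, m)); no other remaining equation mentions W.
Delete trivial equation 7 =?= 7.
MGU = { Y ↦ q(7, 7), R ↦ h(0), A ↦ 7, X1 ↦ q(7, 7), L ↦ tup(0, m, m), B ↦ 0, S ↦ tup(0, g(h(0), h(0)), h(0)), W ↦ tup(h(tup(0, g(h(0), h(0)), h(0))), g(0, q(7, 7)), g(7, m)) }, so S ↦ tup(0, g(h(0), h(0)), h(0)).

tup(0, g(h(0), h(0)), h(0))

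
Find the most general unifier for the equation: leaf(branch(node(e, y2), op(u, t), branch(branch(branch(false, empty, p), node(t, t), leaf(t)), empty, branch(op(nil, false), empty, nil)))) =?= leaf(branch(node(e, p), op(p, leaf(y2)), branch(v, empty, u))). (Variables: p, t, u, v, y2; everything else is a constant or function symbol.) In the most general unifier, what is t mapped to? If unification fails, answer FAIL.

Decompose leaf/1: branch(node(e, y2), op(u, t), branch(branch(branch(false, empty, p), node(t, t), leaf(t)), empty, branch(op(nil, false), empty, nil))) =?= branch(node(e, p), op(p, leaf(y2)), branch(v, empty, u)).
Decompose branch/3: node(e, y2) =?= node(e, p),  op(u, t) =?= op(p, leaf(y2)),  branch(branch(branch(false, empty, p), node(t, t), leaf(t)), empty, branch(op(nil, false), empty, nil)) =?= branch(v, empty, u).
Decompose node/2: e =?= e,  y2 =?= p.
Delete trivial equation e =?= e.
Bind y2 := p; substituting into the one remaining equation that mentions y2 gives: op(u, t) =?= op(p, leaf(p)).
Decompose op/2: u =?= p,  t =?= leaf(p).
Bind u := p; substituting into the one remaining equation that mentions u gives: branch(branch(branch(false, empty, p), node(t, t), leaf(t)), empty, branch(op(nil, false), empty, nil)) =?= branch(v, empty, p).
Bind t := leaf(p); substituting into the remaining equation gives: branch(branch(branch(false, empty, p), node(leaf(p), leaf(p)), leaf(leaf(p))), empty, branch(op(nil, false), empty, nil)) =?= branch(v, empty, p).
Decompose branch/3: branch(branch(false, empty, p), node(leaf(p), leaf(p)), leaf(leaf(p))) =?= v,  empty =?= empty,  branch(op(nil, false), empty, nil) =?= p.
Bind v := branch(branch(false, empty, p), node(leaf(p), leaf(p)), leaf(leaf(p))); no other remaining equation mentions v.
Delete trivial equation empty =?= empty.
Bind p := branch(op(nil, false), empty, nil). Substituting into the earlier bindings gives y2 := branch(op(nil, false), empty, nil), u := branch(op(nil, false), empty, nil), t := leaf(branch(op(nil, false), empty, nil)), v := branch(branch(false, empty, branch(op(nil, false), empty, nil)), node(leaf(branch(op(nil, false), empty, nil)), leaf(branch(op(nil, false), empty, nil))), leaf(leaf(branch(op(nil, false), empty, nil)))).
MGU = { y2 -> branch(op(nil, false), empty, nil), u -> branch(op(nil, false), empty, nil), t -> leaf(branch(op(nil, false), empty, nil)), v -> branch(branch(false, empty, branch(op(nil, false), empty, nil)), node(leaf(branch(op(nil, false), empty, nil)), leaf(branch(op(nil, false), empty, nil))), leaf(leaf(branch(op(nil, false), empty, nil)))), p -> branch(op(nil, false), empty, nil) }, so t -> leaf(branch(op(nil, false), empty, nil)).

leaf(branch(op(nil, false), empty, nil))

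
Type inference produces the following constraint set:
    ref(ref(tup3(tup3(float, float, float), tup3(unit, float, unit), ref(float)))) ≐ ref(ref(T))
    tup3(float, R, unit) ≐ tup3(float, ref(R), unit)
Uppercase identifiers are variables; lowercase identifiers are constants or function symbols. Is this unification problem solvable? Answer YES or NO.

Decompose ref/1: ref(tup3(tup3(float, float, float), tup3(unit, float, unit), ref(float))) ≐ ref(T).
Decompose ref/1: tup3(tup3(float, float, float), tup3(unit, float, unit), ref(float)) ≐ T.
Bind T := tup3(tup3(float, float, float), tup3(unit, float, unit), ref(float)); no other remaining equation mentions T.
Decompose tup3/3: float ≐ float,  R ≐ ref(R),  unit ≐ unit.
Delete trivial equation float ≐ float.
Occurs check fails: R occurs in ref(R); the equation R ≐ ref(R) has no finite solution.

NO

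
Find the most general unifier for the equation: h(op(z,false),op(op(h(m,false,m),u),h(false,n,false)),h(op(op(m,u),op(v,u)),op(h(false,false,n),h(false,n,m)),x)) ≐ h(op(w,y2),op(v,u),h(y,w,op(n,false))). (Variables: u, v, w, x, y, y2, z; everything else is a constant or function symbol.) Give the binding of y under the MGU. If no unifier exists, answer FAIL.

op(op(m,h(false,n,false)),op(op(h(m,false,m),h(false,n,false)),h(false,n,false)))

Decompose h/3: op(z,false) ≐ op(w,y2),  op(op(h(m,false,m),u),h(false,n,false)) ≐ op(v,u),  h(op(op(m,u),op(v,u)),op(h(false,false,n),h(false,n,m)),x) ≐ h(y,w,op(n,false)).
Decompose op/2: z ≐ w,  false ≐ y2.
Bind z := w; no other remaining equation mentions z.
Bind y2 := false; no other remaining equation mentions y2.
Decompose op/2: op(h(m,false,m),u) ≐ v,  h(false,n,false) ≐ u.
Bind v := op(h(m,false,m),u); substituting into the one remaining equation that mentions v gives: h(op(op(m,u),op(op(h(m,false,m),u),u)),op(h(false,false,n),h(false,n,m)),x) ≐ h(y,w,op(n,false)).
Bind u := h(false,n,false); substituting into the remaining equation gives: h(op(op(m,h(false,n,false)),op(op(h(m,false,m),h(false,n,false)),h(false,n,false))),op(h(false,false,n),h(false,n,m)),x) ≐ h(y,w,op(n,false)). Substituting into the earlier binding gives v := op(h(m,false,m),h(false,n,false)).
Decompose h/3: op(op(m,h(false,n,false)),op(op(h(m,false,m),h(false,n,false)),h(false,n,false))) ≐ y,  op(h(false,false,n),h(false,n,m)) ≐ w,  x ≐ op(n,false).
Bind y := op(op(m,h(false,n,false)),op(op(h(m,false,m),h(false,n,false)),h(false,n,false))); no other remaining equation mentions y.
Bind w := op(h(false,false,n),h(false,n,m)); no other remaining equation mentions w. Substituting into the earlier binding gives z := op(h(false,false,n),h(false,n,m)).
Bind x := op(n,false).
MGU = { z := op(h(false,false,n),h(false,n,m)), y2 := false, v := op(h(m,false,m),h(false,n,false)), u := h(false,n,false), y := op(op(m,h(false,n,false)),op(op(h(m,false,m),h(false,n,false)),h(false,n,false))), w := op(h(false,false,n),h(false,n,m)), x := op(n,false) }, so y := op(op(m,h(false,n,false)),op(op(h(m,false,m),h(false,n,false)),h(false,n,false))).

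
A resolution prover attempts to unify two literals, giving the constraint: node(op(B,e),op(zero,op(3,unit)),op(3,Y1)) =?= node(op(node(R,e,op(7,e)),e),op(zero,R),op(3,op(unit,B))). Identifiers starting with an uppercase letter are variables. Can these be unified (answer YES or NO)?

Decompose node/3: op(B,e) =?= op(node(R,e,op(7,e)),e),  op(zero,op(3,unit)) =?= op(zero,R),  op(3,Y1) =?= op(3,op(unit,B)).
Decompose op/2: B =?= node(R,e,op(7,e)),  e =?= e.
Bind B := node(R,e,op(7,e)); substituting into the one remaining equation that mentions B gives: op(3,Y1) =?= op(3,op(unit,node(R,e,op(7,e)))).
Delete trivial equation e =?= e.
Decompose op/2: zero =?= zero,  op(3,unit) =?= R.
Delete trivial equation zero =?= zero.
Bind R := op(3,unit); substituting into the remaining equation gives: op(3,Y1) =?= op(3,op(unit,node(op(3,unit),e,op(7,e)))). Substituting into the earlier binding gives B := node(op(3,unit),e,op(7,e)).
Decompose op/2: 3 =?= 3,  Y1 =?= op(unit,node(op(3,unit),e,op(7,e))).
Delete trivial equation 3 =?= 3.
Bind Y1 := op(unit,node(op(3,unit),e,op(7,e))).
No equations remain and no clash or occurs-check failure arose, so a unifier exists.

YES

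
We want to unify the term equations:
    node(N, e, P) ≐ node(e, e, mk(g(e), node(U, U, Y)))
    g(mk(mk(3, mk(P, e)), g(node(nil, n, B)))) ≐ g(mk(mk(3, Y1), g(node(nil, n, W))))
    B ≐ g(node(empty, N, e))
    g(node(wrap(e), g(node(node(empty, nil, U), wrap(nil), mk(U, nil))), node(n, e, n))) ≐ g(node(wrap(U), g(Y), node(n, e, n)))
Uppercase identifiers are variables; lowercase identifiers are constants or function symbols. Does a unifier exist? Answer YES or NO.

Decompose node/3: N ≐ e,  e ≐ e,  P ≐ mk(g(e), node(U, U, Y)).
Bind N := e; substituting into the one remaining equation that mentions N gives: B ≐ g(node(empty, e, e)).
Delete trivial equation e ≐ e.
Bind P := mk(g(e), node(U, U, Y)); substituting into the one remaining equation that mentions P gives: g(mk(mk(3, mk(mk(g(e), node(U, U, Y)), e)), g(node(nil, n, B)))) ≐ g(mk(mk(3, Y1), g(node(nil, n, W)))).
Decompose g/1: mk(mk(3, mk(mk(g(e), node(U, U, Y)), e)), g(node(nil, n, B))) ≐ mk(mk(3, Y1), g(node(nil, n, W))).
Decompose mk/2: mk(3, mk(mk(g(e), node(U, U, Y)), e)) ≐ mk(3, Y1),  g(node(nil, n, B)) ≐ g(node(nil, n, W)).
Decompose mk/2: 3 ≐ 3,  mk(mk(g(e), node(U, U, Y)), e) ≐ Y1.
Delete trivial equation 3 ≐ 3.
Bind Y1 := mk(mk(g(e), node(U, U, Y)), e); no other remaining equation mentions Y1.
Decompose g/1: node(nil, n, B) ≐ node(nil, n, W).
Decompose node/3: nil ≐ nil,  n ≐ n,  B ≐ W.
Delete trivial equation nil ≐ nil.
Delete trivial equation n ≐ n.
Bind B := W; substituting into the one remaining equation that mentions B gives: W ≐ g(node(empty, e, e)).
Bind W := g(node(empty, e, e)); no other remaining equation mentions W. Substituting into the earlier binding gives B := g(node(empty, e, e)).
Decompose g/1: node(wrap(e), g(node(node(empty, nil, U), wrap(nil), mk(U, nil))), node(n, e, n)) ≐ node(wrap(U), g(Y), node(n, e, n)).
Decompose node/3: wrap(e) ≐ wrap(U),  g(node(node(empty, nil, U), wrap(nil), mk(U, nil))) ≐ g(Y),  node(n, e, n) ≐ node(n, e, n).
Decompose wrap/1: e ≐ U.
Bind U := e; substituting into the one remaining equation that mentions U gives: g(node(node(empty, nil, e), wrap(nil), mk(e, nil))) ≐ g(Y). Substituting into the earlier bindings gives P := mk(g(e), node(e, e, Y)), Y1 := mk(mk(g(e), node(e, e, Y)), e).
Decompose g/1: node(node(empty, nil, e), wrap(nil), mk(e, nil)) ≐ Y.
Bind Y := node(node(empty, nil, e), wrap(nil), mk(e, nil)); no other remaining equation mentions Y. Substituting into the earlier bindings gives P := mk(g(e), node(e, e, node(node(empty, nil, e), wrap(nil), mk(e, nil)))), Y1 := mk(mk(g(e), node(e, e, node(node(empty, nil, e), wrap(nil), mk(e, nil)))), e).
Delete trivial equation node(n, e, n) ≐ node(n, e, n).
No equations remain and no clash or occurs-check failure arose, so a unifier exists.

YES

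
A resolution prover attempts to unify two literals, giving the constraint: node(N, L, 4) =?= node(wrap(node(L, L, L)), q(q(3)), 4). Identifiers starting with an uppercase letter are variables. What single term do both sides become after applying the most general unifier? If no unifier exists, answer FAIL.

Decompose node/3: N =?= wrap(node(L, L, L)),  L =?= q(q(3)),  4 =?= 4.
Bind N := wrap(node(L, L, L)); no other remaining equation mentions N.
Bind L := q(q(3)); no other remaining equation mentions L. Substituting into the earlier binding gives N := wrap(node(q(q(3)), q(q(3)), q(q(3)))).
Delete trivial equation 4 =?= 4.
Applying the MGU to either side gives node(wrap(node(q(q(3)), q(q(3)), q(q(3)))), q(q(3)), 4).

node(wrap(node(q(q(3)), q(q(3)), q(q(3)))), q(q(3)), 4)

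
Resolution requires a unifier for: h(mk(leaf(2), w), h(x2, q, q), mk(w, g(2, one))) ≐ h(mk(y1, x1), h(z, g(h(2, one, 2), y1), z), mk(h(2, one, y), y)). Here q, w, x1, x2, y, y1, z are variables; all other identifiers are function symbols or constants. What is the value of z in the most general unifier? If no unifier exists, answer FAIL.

g(h(2, one, 2), leaf(2))

Decompose h/3: mk(leaf(2), w) ≐ mk(y1, x1),  h(x2, q, q) ≐ h(z, g(h(2, one, 2), y1), z),  mk(w, g(2, one)) ≐ mk(h(2, one, y), y).
Decompose mk/2: leaf(2) ≐ y1,  w ≐ x1.
Bind y1 := leaf(2); substituting into the one remaining equation that mentions y1 gives: h(x2, q, q) ≐ h(z, g(h(2, one, 2), leaf(2)), z).
Bind w := x1; substituting into the one remaining equation that mentions w gives: mk(x1, g(2, one)) ≐ mk(h(2, one, y), y).
Decompose h/3: x2 ≐ z,  q ≐ g(h(2, one, 2), leaf(2)),  q ≐ z.
Bind x2 := z; no other remaining equation mentions x2.
Bind q := g(h(2, one, 2), leaf(2)); substituting into the one remaining equation that mentions q gives: g(h(2, one, 2), leaf(2)) ≐ z.
Bind z := g(h(2, one, 2), leaf(2)); no other remaining equation mentions z. Substituting into the earlier binding gives x2 := g(h(2, one, 2), leaf(2)).
Decompose mk/2: x1 ≐ h(2, one, y),  g(2, one) ≐ y.
Bind x1 := h(2, one, y); no other remaining equation mentions x1. Substituting into the earlier binding gives w := h(2, one, y).
Bind y := g(2, one). Substituting into the earlier bindings gives w := h(2, one, g(2, one)), x1 := h(2, one, g(2, one)).
MGU = { y1 -> leaf(2), w -> h(2, one, g(2, one)), x2 -> g(h(2, one, 2), leaf(2)), q -> g(h(2, one, 2), leaf(2)), z -> g(h(2, one, 2), leaf(2)), x1 -> h(2, one, g(2, one)), y -> g(2, one) }, so z -> g(h(2, one, 2), leaf(2)).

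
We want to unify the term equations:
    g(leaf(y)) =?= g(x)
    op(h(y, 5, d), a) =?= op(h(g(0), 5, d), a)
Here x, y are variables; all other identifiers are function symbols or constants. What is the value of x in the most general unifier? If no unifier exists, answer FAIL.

leaf(g(0))

Decompose g/1: leaf(y) =?= x.
Bind x := leaf(y); no other remaining equation mentions x.
Decompose op/2: h(y, 5, d) =?= h(g(0), 5, d),  a =?= a.
Decompose h/3: y =?= g(0),  5 =?= 5,  d =?= d.
Bind y := g(0); no other remaining equation mentions y. Substituting into the earlier binding gives x := leaf(g(0)).
Delete trivial equation 5 =?= 5.
Delete trivial equation d =?= d.
Delete trivial equation a =?= a.
MGU = { x := leaf(g(0)), y := g(0) }, so x := leaf(g(0)).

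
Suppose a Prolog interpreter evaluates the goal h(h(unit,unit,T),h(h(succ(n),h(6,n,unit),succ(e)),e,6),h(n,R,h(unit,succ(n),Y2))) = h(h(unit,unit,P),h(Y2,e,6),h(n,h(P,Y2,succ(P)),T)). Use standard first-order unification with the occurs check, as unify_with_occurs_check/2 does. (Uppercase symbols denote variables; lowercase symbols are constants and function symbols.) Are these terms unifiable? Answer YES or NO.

Decompose h/3: h(unit,unit,T) = h(unit,unit,P),  h(h(succ(n),h(6,n,unit),succ(e)),e,6) = h(Y2,e,6),  h(n,R,h(unit,succ(n),Y2)) = h(n,h(P,Y2,succ(P)),T).
Decompose h/3: unit = unit,  unit = unit,  T = P.
Delete trivial equation unit = unit.
Delete trivial equation unit = unit.
Bind T := P; substituting into the one remaining equation that mentions T gives: h(n,R,h(unit,succ(n),Y2)) = h(n,h(P,Y2,succ(P)),P).
Decompose h/3: h(succ(n),h(6,n,unit),succ(e)) = Y2,  e = e,  6 = 6.
Bind Y2 := h(succ(n),h(6,n,unit),succ(e)); substituting into the one remaining equation that mentions Y2 gives: h(n,R,h(unit,succ(n),h(succ(n),h(6,n,unit),succ(e)))) = h(n,h(P,h(succ(n),h(6,n,unit),succ(e)),succ(P)),P).
Delete trivial equation e = e.
Delete trivial equation 6 = 6.
Decompose h/3: n = n,  R = h(P,h(succ(n),h(6,n,unit),succ(e)),succ(P)),  h(unit,succ(n),h(succ(n),h(6,n,unit),succ(e))) = P.
Delete trivial equation n = n.
Bind R := h(P,h(succ(n),h(6,n,unit),succ(e)),succ(P)); no other remaining equation mentions R.
Bind P := h(unit,succ(n),h(succ(n),h(6,n,unit),succ(e))). Substituting into the earlier bindings gives T := h(unit,succ(n),h(succ(n),h(6,n,unit),succ(e))), R := h(h(unit,succ(n),h(succ(n),h(6,n,unit),succ(e))),h(succ(n),h(6,n,unit),succ(e)),succ(h(unit,succ(n),h(succ(n),h(6,n,unit),succ(e))))).
No equations remain and no clash or occurs-check failure arose, so a unifier exists.

YES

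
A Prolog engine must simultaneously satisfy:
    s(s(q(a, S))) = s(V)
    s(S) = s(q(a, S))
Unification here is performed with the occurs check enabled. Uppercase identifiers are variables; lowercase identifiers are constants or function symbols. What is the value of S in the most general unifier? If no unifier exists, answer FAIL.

FAIL

Decompose s/1: s(q(a, S)) = V.
Bind V := s(q(a, S)); no other remaining equation mentions V.
Decompose s/1: S = q(a, S).
Occurs check fails: S occurs in q(a, S); the equation S = q(a, S) has no finite solution.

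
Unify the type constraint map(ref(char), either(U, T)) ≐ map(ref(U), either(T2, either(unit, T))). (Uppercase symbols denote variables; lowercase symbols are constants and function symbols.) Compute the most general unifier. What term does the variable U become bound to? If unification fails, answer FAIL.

Decompose map/2: ref(char) ≐ ref(U),  either(U, T) ≐ either(T2, either(unit, T)).
Decompose ref/1: char ≐ U.
Bind U := char; substituting into the remaining equation gives: either(char, T) ≐ either(T2, either(unit, T)).
Decompose either/2: char ≐ T2,  T ≐ either(unit, T).
Bind T2 := char; no other remaining equation mentions T2.
Occurs check fails: T occurs in either(unit, T); the equation T ≐ either(unit, T) has no finite solution.

FAIL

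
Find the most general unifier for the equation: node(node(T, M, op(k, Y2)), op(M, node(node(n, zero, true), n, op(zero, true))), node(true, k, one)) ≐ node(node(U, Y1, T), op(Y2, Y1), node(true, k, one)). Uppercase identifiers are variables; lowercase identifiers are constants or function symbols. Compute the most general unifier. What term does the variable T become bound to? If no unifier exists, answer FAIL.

op(k, node(node(n, zero, true), n, op(zero, true)))

Decompose node/3: node(T, M, op(k, Y2)) ≐ node(U, Y1, T),  op(M, node(node(n, zero, true), n, op(zero, true))) ≐ op(Y2, Y1),  node(true, k, one) ≐ node(true, k, one).
Decompose node/3: T ≐ U,  M ≐ Y1,  op(k, Y2) ≐ T.
Bind T := U; substituting into the one remaining equation that mentions T gives: op(k, Y2) ≐ U.
Bind M := Y1; substituting into the one remaining equation that mentions M gives: op(Y1, node(node(n, zero, true), n, op(zero, true))) ≐ op(Y2, Y1).
Bind U := op(k, Y2); no other remaining equation mentions U. Substituting into the earlier binding gives T := op(k, Y2).
Decompose op/2: Y1 ≐ Y2,  node(node(n, zero, true), n, op(zero, true)) ≐ Y1.
Bind Y1 := Y2; substituting into the one remaining equation that mentions Y1 gives: node(node(n, zero, true), n, op(zero, true)) ≐ Y2. Substituting into the earlier binding gives M := Y2.
Bind Y2 := node(node(n, zero, true), n, op(zero, true)); no other remaining equation mentions Y2. Substituting into the earlier bindings gives T := op(k, node(node(n, zero, true), n, op(zero, true))), M := node(node(n, zero, true), n, op(zero, true)), U := op(k, node(node(n, zero, true), n, op(zero, true))), Y1 := node(node(n, zero, true), n, op(zero, true)).
Delete trivial equation node(true, k, one) ≐ node(true, k, one).
MGU = { T ↦ op(k, node(node(n, zero, true), n, op(zero, true))), M ↦ node(node(n, zero, true), n, op(zero, true)), U ↦ op(k, node(node(n, zero, true), n, op(zero, true))), Y1 ↦ node(node(n, zero, true), n, op(zero, true)), Y2 ↦ node(node(n, zero, true), n, op(zero, true)) }, so T ↦ op(k, node(node(n, zero, true), n, op(zero, true))).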